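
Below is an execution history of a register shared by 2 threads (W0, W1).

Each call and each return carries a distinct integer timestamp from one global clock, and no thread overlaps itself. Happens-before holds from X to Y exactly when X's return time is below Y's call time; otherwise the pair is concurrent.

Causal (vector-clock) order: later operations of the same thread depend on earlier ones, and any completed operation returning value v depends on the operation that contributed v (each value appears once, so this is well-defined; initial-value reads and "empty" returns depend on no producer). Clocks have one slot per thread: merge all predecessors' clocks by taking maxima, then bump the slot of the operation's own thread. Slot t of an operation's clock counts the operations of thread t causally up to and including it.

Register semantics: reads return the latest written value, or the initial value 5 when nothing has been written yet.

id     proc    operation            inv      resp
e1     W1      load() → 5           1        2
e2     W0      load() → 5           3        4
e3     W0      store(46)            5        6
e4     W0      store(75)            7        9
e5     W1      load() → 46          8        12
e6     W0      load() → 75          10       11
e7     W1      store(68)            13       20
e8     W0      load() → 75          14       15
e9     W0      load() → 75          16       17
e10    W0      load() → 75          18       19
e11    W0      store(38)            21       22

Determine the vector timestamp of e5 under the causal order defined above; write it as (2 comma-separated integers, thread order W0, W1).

(2, 2)

e1, invoked 1, has no incoming edges; only W1's bump applies → (0, 1)
e2, invoked 3, has no incoming edges; only W0's bump applies → (1, 0)
from VC(e2)=(1, 0), e3 (invoked 5) maxes components and bumps W0 → (2, 0)
from VC(e3)=(2, 0), e4 (invoked 7) maxes components and bumps W0 → (3, 0)
from VC(e1)=(0, 1), VC(e3)=(2, 0), e5 (invoked 8) maxes components and bumps W1 → (2, 2)
from VC(e4)=(3, 0), e6 (invoked 10) maxes components and bumps W0 → (4, 0)
from VC(e5)=(2, 2), e7 (invoked 13) maxes components and bumps W1 → (2, 3)
from VC(e4)=(3, 0), VC(e6)=(4, 0), e8 (invoked 14) maxes components and bumps W0 → (5, 0)
from VC(e4)=(3, 0), VC(e8)=(5, 0), e9 (invoked 16) maxes components and bumps W0 → (6, 0)
from VC(e4)=(3, 0), VC(e9)=(6, 0), e10 (invoked 18) maxes components and bumps W0 → (7, 0)
from VC(e10)=(7, 0), e11 (invoked 21) maxes components and bumps W0 → (8, 0)
target: VC(e5) = (2, 2)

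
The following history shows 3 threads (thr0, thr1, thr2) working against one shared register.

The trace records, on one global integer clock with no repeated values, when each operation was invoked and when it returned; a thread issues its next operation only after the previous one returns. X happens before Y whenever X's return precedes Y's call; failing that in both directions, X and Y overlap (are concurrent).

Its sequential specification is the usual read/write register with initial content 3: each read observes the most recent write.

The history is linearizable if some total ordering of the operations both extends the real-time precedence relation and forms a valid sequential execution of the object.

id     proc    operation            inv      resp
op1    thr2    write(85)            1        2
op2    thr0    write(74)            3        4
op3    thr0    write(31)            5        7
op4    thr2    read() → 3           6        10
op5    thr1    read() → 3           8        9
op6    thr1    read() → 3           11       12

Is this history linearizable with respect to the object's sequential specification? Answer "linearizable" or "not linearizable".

not linearizable

cut after 8 events: linearizable; cut after 9 events (op5 responds, time 9): not linearizable
exactly one order of the 4 completed ops respects real time; the register replay fails
include/drop combinations of the 1 pending operation (op4) were all tried; none helps
e.g. op1, op2, op3, op5 (pending dropped): illegal at step 4, since op5 read() → 3 cannot apply there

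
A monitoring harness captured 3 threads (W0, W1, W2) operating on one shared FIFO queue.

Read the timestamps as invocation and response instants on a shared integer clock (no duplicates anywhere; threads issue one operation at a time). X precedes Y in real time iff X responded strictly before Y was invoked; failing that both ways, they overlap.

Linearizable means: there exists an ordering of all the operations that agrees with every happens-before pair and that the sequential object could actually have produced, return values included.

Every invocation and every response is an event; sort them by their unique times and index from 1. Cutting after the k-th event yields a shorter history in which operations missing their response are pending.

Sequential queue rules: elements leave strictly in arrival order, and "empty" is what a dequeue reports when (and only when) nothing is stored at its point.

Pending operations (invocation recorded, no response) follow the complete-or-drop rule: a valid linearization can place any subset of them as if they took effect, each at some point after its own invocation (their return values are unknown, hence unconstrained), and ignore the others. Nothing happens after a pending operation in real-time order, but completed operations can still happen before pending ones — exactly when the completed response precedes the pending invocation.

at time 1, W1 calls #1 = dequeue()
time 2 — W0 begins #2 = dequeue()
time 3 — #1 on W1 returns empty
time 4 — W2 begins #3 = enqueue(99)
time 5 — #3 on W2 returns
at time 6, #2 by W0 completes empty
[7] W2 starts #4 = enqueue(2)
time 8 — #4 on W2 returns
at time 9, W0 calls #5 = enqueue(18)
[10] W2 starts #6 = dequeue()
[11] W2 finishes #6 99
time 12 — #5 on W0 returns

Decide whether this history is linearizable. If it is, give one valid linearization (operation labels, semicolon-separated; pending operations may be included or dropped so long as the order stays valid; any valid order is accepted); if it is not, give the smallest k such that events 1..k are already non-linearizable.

linearizable — witness: #1; #2; #3; #4; #5; #6

after step 1 (#1 dequeue() → empty): queue <>
after step 2 (#2 dequeue() → empty): queue <>
after step 3 (#3 enqueue(99)): queue <99>
after step 4 (#4 enqueue(2)): queue <99,2>
after step 5 (#5 enqueue(18)): queue <99,2,18>
after step 6 (#6 dequeue() → 99): queue <2,18>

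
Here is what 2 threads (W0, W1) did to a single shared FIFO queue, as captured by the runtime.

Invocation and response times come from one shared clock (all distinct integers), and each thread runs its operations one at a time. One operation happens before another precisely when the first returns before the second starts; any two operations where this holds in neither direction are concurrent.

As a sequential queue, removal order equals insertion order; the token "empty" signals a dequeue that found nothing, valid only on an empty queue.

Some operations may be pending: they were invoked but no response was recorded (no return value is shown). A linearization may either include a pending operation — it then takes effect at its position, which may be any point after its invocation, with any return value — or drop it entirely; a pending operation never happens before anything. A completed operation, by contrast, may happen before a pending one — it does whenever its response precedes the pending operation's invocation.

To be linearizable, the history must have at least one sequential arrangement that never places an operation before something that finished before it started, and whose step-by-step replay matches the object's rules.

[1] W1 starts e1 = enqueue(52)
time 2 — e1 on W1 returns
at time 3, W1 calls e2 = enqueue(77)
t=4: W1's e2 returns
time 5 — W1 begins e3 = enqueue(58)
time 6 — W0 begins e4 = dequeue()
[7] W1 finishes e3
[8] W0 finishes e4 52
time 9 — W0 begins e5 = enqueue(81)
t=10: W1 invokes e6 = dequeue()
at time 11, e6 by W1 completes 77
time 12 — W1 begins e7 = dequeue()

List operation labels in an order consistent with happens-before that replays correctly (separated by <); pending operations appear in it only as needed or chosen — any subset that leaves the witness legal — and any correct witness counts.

after step 1 (e1 enqueue(52)): queue <52>
after step 2 (e2 enqueue(77)): queue <52,77>
after step 3 (e3 enqueue(58)): queue <52,77,58>
after step 4 (e4 dequeue() → 52): queue <77,58>
after step 5 (e5 enqueue(81) (pending, included)): queue <77,58,81>
after step 6 (e6 dequeue() → 77): queue <58,81>

e1 < e2 < e3 < e4 < e5 < e6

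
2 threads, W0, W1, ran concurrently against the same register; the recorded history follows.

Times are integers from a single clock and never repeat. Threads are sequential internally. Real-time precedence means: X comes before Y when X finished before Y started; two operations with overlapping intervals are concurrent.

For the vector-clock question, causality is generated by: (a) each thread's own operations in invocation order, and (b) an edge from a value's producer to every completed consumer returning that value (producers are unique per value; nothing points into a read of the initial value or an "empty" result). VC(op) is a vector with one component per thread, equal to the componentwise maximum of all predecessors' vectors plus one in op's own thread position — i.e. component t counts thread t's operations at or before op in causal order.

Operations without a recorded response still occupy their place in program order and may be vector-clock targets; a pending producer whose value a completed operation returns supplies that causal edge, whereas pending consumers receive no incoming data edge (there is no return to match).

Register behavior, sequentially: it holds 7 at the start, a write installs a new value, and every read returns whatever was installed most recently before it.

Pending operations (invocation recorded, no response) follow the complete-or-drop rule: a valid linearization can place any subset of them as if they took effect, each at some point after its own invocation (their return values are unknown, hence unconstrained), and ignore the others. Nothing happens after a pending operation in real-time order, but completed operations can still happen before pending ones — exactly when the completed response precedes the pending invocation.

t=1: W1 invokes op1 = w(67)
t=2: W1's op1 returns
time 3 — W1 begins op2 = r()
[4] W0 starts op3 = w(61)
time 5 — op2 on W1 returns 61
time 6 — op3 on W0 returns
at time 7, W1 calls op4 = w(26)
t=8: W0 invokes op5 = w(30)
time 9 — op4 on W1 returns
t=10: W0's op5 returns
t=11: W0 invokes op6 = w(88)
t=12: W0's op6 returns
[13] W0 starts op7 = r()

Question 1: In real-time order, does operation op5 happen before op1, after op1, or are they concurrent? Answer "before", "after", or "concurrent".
op5 spans [8,10], op1 spans [1,2]
resp(op1)=2 < inv(op5)=8

after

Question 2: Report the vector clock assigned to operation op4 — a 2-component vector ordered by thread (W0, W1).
op1, invoked 1, has no incoming edges; only W1's bump applies → (0, 1)
op3, invoked 4, has no incoming edges; only W0's bump applies → (1, 0)
op5, invoked 8, takes VC(op3)=(1, 0) under max, adds 1 for W0 → (2, 0)
op2, invoked 3, takes VC(op1)=(0, 1), VC(op3)=(1, 0) under max, adds 1 for W1 → (1, 2)
op6, invoked 11, takes VC(op5)=(2, 0) under max, adds 1 for W0 → (3, 0)
op4, invoked 7, takes VC(op2)=(1, 2) under max, adds 1 for W1 → (1, 3)
op7, invoked 13, takes VC(op6)=(3, 0) under max, adds 1 for W0 → (4, 0)
target: VC(op4) = (1, 3)

(1, 3)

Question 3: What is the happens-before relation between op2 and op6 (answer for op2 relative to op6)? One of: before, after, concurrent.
op2 spans [3,5], op6 spans [11,12]
resp(op2)=5 < inv(op6)=11

before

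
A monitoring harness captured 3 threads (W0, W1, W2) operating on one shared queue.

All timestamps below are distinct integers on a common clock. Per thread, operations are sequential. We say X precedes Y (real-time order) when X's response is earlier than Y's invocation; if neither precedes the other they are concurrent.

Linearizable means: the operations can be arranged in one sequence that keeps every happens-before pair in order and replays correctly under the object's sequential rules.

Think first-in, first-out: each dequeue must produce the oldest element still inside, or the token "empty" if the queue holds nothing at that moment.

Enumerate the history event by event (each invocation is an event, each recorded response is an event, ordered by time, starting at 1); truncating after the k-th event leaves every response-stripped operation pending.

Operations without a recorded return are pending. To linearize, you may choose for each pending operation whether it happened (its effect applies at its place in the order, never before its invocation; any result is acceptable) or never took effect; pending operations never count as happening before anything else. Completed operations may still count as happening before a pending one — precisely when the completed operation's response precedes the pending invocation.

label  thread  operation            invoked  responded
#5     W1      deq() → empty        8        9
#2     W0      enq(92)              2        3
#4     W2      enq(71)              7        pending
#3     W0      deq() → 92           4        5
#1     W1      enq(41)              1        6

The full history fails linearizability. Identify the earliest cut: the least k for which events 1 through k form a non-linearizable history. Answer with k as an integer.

events 1..8 are still linearizable — one witness is #2, #1, #3:
1. #2 enq(92), leaving queue <92>
2. #1 enq(41), leaving queue <92,41>
3. #3 deq() → 92, leaving queue <41>
with event 9 included (#5 responding at time 9), all real-time-consistent orders fail
no completion choice of the 1 pending operation (#4) rescues it — every subset was tried
for example #1, #2, #3, #5 (pending dropped) fails at step 3: #3 deq() → 92 is not legal there
for example #2, #1, #3, #5 (pending dropped) fails at step 4: #5 deq() → empty is not legal there

9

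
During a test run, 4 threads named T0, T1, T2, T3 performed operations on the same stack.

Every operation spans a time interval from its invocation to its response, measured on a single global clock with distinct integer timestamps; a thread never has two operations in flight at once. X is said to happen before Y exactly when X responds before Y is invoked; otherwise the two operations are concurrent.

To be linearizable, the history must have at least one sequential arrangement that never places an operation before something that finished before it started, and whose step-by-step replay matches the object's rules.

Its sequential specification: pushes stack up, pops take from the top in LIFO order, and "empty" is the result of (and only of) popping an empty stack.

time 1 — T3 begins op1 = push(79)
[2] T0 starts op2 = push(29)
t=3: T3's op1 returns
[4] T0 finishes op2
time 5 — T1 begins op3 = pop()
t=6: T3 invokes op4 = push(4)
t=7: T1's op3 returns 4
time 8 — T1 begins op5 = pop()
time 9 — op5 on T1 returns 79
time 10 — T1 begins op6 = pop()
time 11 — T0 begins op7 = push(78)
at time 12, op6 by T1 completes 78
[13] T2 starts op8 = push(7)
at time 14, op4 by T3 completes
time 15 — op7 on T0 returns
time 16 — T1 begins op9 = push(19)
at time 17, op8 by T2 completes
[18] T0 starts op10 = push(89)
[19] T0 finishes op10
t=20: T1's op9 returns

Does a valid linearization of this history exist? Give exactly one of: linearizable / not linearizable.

witness order: op2, op1, op4, op3, op5, op7, op6, op8, op9, op10
1. op2 push(29), leaving stack <29>
2. op1 push(79), leaving stack <29,79>
3. op4 push(4), leaving stack <29,79,4>
4. op3 pop() → 4, leaving stack <29,79>
5. op5 pop() → 79, leaving stack <29>
6. op7 push(78), leaving stack <29,78>
7. op6 pop() → 78, leaving stack <29>
8. op8 push(7), leaving stack <29,7>
9. op9 push(19), leaving stack <29,7,19>
10. op10 push(89), leaving stack <29,7,19,89>

linearizable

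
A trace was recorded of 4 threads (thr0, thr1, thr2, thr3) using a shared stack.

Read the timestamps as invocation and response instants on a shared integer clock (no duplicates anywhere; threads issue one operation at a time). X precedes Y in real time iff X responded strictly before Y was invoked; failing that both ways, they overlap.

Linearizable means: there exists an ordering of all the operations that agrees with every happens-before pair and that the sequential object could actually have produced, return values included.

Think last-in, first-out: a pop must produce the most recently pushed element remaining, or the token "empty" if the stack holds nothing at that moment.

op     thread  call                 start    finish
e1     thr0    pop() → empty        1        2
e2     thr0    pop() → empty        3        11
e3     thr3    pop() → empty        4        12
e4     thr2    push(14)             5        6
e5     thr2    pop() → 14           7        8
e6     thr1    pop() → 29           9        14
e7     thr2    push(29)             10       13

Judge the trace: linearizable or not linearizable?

linearizable

one valid linearization: e1, e2, e3, e4, e5, e7, e6
after step 1 (e1 pop() → empty): stack <>
after step 2 (e2 pop() → empty): stack <>
after step 3 (e3 pop() → empty): stack <>
after step 4 (e4 push(14)): stack <14>
after step 5 (e5 pop() → 14): stack <>
after step 6 (e7 push(29)): stack <29>
after step 7 (e6 pop() → 29): stack <>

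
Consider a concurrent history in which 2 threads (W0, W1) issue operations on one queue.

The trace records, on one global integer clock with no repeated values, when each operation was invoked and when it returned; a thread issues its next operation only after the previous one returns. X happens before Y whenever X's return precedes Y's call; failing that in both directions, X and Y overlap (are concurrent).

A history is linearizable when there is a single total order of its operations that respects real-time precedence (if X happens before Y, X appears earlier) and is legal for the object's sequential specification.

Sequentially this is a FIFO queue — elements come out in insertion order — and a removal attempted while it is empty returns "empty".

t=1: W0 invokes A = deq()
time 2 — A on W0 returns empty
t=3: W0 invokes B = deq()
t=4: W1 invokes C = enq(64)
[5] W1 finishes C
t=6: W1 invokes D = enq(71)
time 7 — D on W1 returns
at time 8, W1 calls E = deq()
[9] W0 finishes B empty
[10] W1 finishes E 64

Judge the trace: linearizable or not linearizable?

linearizable

witness order: A, B, C, D, E
after step 1 (A deq() → empty): queue <>
after step 2 (B deq() → empty): queue <>
after step 3 (C enq(64)): queue <64>
after step 4 (D enq(71)): queue <64,71>
after step 5 (E deq() → 64): queue <71>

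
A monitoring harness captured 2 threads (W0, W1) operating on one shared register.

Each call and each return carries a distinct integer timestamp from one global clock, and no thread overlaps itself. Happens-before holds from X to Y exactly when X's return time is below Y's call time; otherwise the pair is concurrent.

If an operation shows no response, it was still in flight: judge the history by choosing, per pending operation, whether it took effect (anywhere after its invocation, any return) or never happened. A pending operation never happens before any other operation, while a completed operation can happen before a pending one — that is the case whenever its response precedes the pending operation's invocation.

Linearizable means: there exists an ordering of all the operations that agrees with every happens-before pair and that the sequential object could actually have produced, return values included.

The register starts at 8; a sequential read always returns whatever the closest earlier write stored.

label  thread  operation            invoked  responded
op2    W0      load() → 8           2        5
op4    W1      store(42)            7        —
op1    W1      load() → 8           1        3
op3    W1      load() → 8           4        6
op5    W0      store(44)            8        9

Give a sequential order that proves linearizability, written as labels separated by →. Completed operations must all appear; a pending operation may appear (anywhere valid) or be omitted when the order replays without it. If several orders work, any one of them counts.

1. op1 load() → 8, leaving value 8
2. op2 load() → 8, leaving value 8
3. op3 load() → 8, leaving value 8
4. op4 store(42) (pending, included), leaving value 42
5. op5 store(44), leaving value 44

op1 → op2 → op3 → op4 → op5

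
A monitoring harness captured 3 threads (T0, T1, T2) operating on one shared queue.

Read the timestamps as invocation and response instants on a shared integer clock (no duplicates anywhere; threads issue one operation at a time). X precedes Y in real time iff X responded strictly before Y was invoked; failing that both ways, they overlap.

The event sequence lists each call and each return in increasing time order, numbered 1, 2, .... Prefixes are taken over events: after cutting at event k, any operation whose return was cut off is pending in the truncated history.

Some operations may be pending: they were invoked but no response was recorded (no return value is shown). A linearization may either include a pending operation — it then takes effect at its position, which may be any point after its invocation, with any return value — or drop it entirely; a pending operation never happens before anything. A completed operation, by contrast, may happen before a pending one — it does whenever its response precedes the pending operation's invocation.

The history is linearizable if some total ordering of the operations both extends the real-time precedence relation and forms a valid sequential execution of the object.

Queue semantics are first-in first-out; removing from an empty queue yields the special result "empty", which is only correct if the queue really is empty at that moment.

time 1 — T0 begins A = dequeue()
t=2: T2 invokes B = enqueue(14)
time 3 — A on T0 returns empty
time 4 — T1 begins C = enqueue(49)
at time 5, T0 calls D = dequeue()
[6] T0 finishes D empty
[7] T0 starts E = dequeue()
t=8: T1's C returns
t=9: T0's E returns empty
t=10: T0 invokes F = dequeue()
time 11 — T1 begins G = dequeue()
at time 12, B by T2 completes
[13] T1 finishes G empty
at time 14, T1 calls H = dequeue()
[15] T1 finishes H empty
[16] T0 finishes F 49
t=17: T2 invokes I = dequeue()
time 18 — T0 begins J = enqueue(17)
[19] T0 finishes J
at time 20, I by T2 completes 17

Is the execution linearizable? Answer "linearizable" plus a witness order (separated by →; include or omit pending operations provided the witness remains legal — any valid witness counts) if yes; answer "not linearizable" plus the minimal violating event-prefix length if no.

not linearizable — minimal violating prefix: 15 events

the violation lands at event 15, H's response at time 15: events 1..14 linearize, events 1..15 do not
checked exhaustively: 18 real-time-consistent orders of 7 completed operations, zero legal queue replays
every completion of the 1 pending operation (F) was checked; none linearizes
take A, B, C, D, E, G, H (pending dropped): step 4 already fails, because D dequeue() → empty cannot occur there
take A, B, D, C, E, G, H (pending dropped): step 3 already fails, because D dequeue() → empty cannot occur there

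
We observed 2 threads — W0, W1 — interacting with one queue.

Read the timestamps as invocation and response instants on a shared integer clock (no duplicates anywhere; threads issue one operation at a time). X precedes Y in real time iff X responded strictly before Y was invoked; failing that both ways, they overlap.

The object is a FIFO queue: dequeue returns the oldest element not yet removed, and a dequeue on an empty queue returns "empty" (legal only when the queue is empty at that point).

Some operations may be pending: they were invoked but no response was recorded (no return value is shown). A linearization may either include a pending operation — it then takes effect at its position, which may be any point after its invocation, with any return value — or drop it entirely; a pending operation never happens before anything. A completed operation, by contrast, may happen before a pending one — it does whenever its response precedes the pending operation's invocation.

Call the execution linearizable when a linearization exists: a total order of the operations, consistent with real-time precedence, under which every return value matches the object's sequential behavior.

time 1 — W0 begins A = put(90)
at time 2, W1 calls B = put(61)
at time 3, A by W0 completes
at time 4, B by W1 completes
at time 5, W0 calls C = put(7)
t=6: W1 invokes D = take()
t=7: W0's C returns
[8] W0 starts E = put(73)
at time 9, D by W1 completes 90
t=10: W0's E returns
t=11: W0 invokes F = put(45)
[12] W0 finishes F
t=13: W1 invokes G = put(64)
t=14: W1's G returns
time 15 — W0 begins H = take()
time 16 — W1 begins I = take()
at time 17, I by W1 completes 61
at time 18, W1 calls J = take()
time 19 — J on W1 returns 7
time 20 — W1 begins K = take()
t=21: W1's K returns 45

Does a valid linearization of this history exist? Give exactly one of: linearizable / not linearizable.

one valid linearization: A, B, C, D, E, F, G, I, J, H, K
1. A put(90), leaving queue <90>
2. B put(61), leaving queue <90,61>
3. C put(7), leaving queue <90,61,7>
4. D take() → 90, leaving queue <61,7>
5. E put(73), leaving queue <61,7,73>
6. F put(45), leaving queue <61,7,73,45>
7. G put(64), leaving queue <61,7,73,45,64>
8. I take() → 61, leaving queue <7,73,45,64>
9. J take() → 7, leaving queue <73,45,64>
10. H take() (pending, included), leaving queue <45,64>
11. K take() → 45, leaving queue <64>

linearizable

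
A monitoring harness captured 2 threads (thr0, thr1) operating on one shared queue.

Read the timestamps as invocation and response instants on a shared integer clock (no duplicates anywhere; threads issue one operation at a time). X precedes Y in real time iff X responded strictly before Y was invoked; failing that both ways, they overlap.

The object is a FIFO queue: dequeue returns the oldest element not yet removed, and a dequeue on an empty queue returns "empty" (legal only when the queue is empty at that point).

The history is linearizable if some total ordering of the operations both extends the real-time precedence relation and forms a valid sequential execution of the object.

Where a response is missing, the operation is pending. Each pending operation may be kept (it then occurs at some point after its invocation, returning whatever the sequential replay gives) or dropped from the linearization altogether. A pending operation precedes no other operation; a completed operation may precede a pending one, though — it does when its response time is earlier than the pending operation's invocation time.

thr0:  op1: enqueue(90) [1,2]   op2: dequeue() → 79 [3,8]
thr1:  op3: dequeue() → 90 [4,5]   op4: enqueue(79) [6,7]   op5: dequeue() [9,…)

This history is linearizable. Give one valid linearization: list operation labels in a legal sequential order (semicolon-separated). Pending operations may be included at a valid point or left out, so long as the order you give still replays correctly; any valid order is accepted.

after step 1 (op1 enqueue(90)): queue <90>
after step 2 (op3 dequeue() → 90): queue <>
after step 3 (op4 enqueue(79)): queue <79>
after step 4 (op2 dequeue() → 79): queue <>

op1; op3; op4; op2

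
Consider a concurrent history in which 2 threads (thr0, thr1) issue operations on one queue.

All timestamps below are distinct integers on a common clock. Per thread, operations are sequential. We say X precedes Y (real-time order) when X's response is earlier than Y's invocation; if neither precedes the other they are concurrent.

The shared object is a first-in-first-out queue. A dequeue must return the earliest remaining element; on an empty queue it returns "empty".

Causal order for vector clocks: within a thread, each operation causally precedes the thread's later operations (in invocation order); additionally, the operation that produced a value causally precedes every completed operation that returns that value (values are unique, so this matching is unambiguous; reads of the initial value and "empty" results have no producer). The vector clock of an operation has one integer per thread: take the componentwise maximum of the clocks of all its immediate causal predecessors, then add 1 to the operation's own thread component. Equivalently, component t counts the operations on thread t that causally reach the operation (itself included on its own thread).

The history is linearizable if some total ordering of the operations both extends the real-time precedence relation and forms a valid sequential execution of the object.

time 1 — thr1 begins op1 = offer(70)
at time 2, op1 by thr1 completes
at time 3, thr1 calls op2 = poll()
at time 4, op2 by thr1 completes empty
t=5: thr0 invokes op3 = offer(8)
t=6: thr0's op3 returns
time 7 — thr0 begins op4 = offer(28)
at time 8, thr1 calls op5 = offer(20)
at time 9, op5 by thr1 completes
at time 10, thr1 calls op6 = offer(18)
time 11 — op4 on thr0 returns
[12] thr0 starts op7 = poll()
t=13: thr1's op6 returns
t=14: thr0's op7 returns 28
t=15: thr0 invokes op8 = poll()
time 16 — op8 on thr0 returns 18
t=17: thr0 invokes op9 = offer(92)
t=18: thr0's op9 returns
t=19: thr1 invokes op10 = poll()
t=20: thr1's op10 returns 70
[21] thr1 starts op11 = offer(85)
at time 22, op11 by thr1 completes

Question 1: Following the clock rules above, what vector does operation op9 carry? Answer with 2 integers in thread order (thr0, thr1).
Answer: (5, 4)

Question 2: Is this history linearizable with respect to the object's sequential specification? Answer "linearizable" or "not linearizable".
not linearizable

cut after 3 events: linearizable; cut after 4 events (op2 responds, time 4): not linearizable
exactly one order of the 2 completed ops respects real time; the queue replay fails
e.g. op1, op2: illegal at step 2, since op2 poll() → empty cannot apply there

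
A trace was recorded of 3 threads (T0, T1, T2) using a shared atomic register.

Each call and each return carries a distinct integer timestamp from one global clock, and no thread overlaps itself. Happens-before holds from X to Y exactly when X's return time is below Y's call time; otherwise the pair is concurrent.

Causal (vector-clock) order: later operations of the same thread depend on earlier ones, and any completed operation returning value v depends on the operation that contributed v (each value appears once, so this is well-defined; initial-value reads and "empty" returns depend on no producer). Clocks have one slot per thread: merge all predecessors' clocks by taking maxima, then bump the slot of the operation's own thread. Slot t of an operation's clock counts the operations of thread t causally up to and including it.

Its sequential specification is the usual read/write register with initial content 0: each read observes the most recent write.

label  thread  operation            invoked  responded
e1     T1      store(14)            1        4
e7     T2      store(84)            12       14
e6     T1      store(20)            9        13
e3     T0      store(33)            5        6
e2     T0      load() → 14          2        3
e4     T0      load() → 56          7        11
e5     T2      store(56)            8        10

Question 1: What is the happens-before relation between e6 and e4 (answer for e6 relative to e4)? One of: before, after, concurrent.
e6 spans [9,13], e4 spans [7,11]
the intervals overlap in both directions

concurrent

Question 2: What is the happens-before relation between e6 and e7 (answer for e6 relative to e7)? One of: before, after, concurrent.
e6 spans [9,13], e7 spans [12,14]
the intervals overlap in both directions

concurrent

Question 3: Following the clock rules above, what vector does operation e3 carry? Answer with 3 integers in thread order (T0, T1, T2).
invoked at 8, e5 has no predecessors; its own T2 bump gives (0, 0, 1)
invoked at 1, e1 has no predecessors; its own T1 bump gives (0, 1, 0)
invoked at 12, e7 merges VC(e5)=(0, 0, 1) and bumps T2's slot → (0, 0, 2)
invoked at 9, e6 merges VC(e1)=(0, 1, 0) and bumps T1's slot → (0, 2, 0)
invoked at 2, e2 merges VC(e1)=(0, 1, 0) and bumps T0's slot → (1, 1, 0)
invoked at 5, e3 merges VC(e2)=(1, 1, 0) and bumps T0's slot → (2, 1, 0)
invoked at 7, e4 merges VC(e3)=(2, 1, 0), VC(e5)=(0, 0, 1) and bumps T0's slot → (3, 1, 1)
target: VC(e3) = (2, 1, 0)

(2, 1, 0)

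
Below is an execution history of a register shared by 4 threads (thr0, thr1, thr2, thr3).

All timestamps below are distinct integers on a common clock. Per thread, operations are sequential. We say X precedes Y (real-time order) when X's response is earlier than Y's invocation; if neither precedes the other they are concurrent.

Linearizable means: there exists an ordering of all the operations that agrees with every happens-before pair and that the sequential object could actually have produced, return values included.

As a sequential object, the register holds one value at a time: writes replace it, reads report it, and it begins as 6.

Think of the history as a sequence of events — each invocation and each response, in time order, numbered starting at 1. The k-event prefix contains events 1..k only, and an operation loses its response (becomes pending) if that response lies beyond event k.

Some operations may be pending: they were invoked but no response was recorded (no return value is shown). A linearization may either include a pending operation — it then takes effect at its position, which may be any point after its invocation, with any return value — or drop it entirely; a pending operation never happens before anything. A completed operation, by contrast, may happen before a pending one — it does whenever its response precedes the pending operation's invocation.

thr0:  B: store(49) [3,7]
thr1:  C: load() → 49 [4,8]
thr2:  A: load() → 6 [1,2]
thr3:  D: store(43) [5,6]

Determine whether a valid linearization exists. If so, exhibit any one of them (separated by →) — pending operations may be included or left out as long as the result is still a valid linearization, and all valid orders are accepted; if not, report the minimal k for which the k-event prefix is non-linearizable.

1. A load() → 6, leaving value 6
2. B store(49), leaving value 49
3. C load() → 49, leaving value 49
4. D store(43), leaving value 43

linearizable — witness: A → B → C → D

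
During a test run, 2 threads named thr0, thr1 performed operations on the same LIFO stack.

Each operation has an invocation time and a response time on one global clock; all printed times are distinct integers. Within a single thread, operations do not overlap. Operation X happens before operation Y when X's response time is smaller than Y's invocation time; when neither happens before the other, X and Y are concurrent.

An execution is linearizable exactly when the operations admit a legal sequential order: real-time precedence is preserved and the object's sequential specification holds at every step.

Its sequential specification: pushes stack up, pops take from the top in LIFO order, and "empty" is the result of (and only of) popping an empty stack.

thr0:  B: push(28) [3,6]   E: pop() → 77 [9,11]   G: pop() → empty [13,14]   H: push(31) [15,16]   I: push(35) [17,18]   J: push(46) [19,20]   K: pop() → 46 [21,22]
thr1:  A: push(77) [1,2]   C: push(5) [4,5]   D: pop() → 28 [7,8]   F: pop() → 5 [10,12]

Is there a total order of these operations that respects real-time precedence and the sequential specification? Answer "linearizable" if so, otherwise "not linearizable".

one valid linearization: A, C, B, D, F, E, G, H, I, J, K
step 1: A push(77) — stack <77>
step 2: C push(5) — stack <77,5>
step 3: B push(28) — stack <77,5,28>
step 4: D pop() → 28 — stack <77,5>
step 5: F pop() → 5 — stack <77>
step 6: E pop() → 77 — stack <>
step 7: G pop() → empty — stack <>
step 8: H push(31) — stack <31>
step 9: I push(35) — stack <31,35>
step 10: J push(46) — stack <31,35,46>
step 11: K pop() → 46 — stack <31,35>

linearizable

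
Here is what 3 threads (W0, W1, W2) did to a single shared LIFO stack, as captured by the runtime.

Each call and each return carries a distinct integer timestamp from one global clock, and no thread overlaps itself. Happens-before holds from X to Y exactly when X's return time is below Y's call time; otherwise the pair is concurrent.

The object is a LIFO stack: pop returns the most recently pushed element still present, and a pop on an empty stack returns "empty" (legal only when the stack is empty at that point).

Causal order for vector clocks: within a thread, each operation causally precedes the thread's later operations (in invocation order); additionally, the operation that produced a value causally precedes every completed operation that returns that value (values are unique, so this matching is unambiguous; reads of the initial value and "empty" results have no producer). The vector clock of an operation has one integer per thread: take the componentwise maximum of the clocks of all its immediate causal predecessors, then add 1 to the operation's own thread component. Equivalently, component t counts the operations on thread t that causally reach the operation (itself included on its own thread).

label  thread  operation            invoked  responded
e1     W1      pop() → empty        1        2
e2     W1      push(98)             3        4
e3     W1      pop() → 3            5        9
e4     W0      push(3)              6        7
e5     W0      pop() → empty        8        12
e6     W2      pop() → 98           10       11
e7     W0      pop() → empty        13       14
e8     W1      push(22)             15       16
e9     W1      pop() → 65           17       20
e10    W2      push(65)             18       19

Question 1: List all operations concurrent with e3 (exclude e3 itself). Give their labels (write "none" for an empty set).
Answer: e4, e5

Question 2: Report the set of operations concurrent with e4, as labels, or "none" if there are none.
Answer: e3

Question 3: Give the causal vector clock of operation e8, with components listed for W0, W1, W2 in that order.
Answer: (1, 4, 0)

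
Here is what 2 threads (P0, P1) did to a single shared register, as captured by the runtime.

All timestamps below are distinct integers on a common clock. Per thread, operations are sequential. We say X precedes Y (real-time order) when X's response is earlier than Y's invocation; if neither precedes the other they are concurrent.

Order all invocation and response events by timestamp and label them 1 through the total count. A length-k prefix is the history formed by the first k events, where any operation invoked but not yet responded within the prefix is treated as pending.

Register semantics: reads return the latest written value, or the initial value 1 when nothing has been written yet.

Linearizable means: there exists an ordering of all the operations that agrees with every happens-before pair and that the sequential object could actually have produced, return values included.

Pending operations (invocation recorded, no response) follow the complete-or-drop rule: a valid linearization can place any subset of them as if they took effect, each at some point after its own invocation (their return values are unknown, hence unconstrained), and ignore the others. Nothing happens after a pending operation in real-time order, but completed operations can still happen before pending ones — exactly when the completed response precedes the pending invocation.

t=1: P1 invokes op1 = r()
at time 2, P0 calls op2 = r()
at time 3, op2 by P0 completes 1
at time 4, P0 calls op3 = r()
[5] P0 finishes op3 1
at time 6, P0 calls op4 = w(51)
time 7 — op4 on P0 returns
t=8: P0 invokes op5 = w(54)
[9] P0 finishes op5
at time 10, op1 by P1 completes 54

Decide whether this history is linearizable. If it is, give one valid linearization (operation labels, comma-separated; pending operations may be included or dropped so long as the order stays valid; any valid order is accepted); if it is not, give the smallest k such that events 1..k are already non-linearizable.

linearizable — witness: op2, op3, op4, op5, op1

after step 1 (op2 r() → 1): value 1
after step 2 (op3 r() → 1): value 1
after step 3 (op4 w(51)): value 51
after step 4 (op5 w(54)): value 54
after step 5 (op1 r() → 54): value 54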